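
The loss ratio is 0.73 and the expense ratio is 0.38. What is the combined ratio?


Combined ratio = loss ratio + expense ratio
= 0.73 + 0.38
= 1.11


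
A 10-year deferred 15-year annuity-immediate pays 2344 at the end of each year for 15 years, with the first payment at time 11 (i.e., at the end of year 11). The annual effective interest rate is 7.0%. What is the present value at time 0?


PV at time 10 of the 15-year annuity-immediate:
a_n = 2344 * (1-(1+0.07)^(-15))/0.07 = 21348.9504
Discount back 10 years to time 0:
PV = 21348.9504 * (1+0.07)^(-10)
= 21348.9504 * 0.508349
= 10852.7238


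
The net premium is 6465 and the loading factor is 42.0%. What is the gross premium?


Gross = net * (1 + loading)
= 6465 * (1 + 0.42)
= 6465 * 1.42
= 9180.3


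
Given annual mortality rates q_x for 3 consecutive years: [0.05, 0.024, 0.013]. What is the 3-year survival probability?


p_k = 1 - q_k for each year
Survival = product of (1 - q_k)
= 0.95 * 0.976 * 0.987
= 0.9151


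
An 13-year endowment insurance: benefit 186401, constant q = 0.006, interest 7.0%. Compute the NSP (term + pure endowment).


Term component = 9068.8425
Pure endowment = 13_p_x * v^13 * benefit = 0.924747 * 0.414964 * 186401 = 71528.9953
NSP = 80597.8378


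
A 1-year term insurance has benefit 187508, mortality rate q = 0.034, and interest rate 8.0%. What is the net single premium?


NSP = benefit * q * v
v = 1/(1+i) = 0.925926
NSP = 187508 * 0.034 * 0.925926
= 5903.0296


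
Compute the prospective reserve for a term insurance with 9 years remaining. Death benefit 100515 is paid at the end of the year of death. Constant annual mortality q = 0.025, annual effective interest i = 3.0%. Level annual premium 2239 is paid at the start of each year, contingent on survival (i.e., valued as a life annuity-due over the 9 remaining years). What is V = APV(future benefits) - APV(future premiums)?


v = 1/(1+i) = 0.970874
APV(future benefits) per unit = sum_{k=0}^{8} k_p_x * q * v^(k+1) = 0.17716
APV(future benefits) = 100515 * 0.17716 = 17807.2275
Life annuity-due factor ä_{x:9} = sum_{k=0}^{8} k_p_x * v^k = 7.298988
APV(future premiums) = 2239 * 7.298988 = 16342.434
V = 17807.2275 - 16342.434
= 1464.7935


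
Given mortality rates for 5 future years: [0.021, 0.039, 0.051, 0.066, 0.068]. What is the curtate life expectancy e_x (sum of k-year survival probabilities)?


e_x = sum_{k=1}^{n} k_p_x
k_p_x values:
  1_p_x = 0.979
  2_p_x = 0.940819
  3_p_x = 0.892837
  4_p_x = 0.83391
  5_p_x = 0.777204
e_x = 4.4238


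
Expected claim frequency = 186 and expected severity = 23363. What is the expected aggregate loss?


E[S] = E[N] * E[X]
= 186 * 23363
= 4.3455e+06


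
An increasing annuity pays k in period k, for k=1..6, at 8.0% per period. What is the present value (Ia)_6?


(Ia)_n = sum_{k=1}^{n} k * v^k, v = 1/(1+i)
v = 0.925926
Sum computed term by term:
(Ia)_6 = 15.1462


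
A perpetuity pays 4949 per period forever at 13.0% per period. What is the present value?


PV = PMT / i
= 4949 / 0.13
= 38069.2308


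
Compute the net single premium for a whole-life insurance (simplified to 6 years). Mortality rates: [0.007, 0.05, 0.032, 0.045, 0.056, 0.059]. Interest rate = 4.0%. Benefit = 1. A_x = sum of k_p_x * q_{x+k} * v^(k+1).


v = 0.961538
Year 0: k_p_x=1.0, q=0.007, term=0.006731
Year 1: k_p_x=0.993, q=0.05, term=0.045904
Year 2: k_p_x=0.94335, q=0.032, term=0.026836
Year 3: k_p_x=0.913163, q=0.045, term=0.035126
Year 4: k_p_x=0.87207, q=0.056, term=0.04014
Year 5: k_p_x=0.823235, q=0.059, term=0.038386
A_x = 0.1931


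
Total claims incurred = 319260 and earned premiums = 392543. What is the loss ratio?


Loss ratio = claims / premiums
= 319260 / 392543
= 0.8133


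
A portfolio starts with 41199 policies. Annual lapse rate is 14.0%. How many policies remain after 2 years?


remaining = initial * (1 - lapse)^years
= 41199 * (1 - 0.14)^2
= 41199 * 0.7396
= 30470.7804


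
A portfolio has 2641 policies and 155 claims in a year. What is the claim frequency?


frequency = claims / policies
= 155 / 2641
= 0.0587


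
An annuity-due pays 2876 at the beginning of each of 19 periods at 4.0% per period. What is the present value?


PV_due = PMT * (1-(1+i)^(-n))/i * (1+i)
PV_immediate = 37773.2097
PV_due = 37773.2097 * 1.04
= 39284.1381


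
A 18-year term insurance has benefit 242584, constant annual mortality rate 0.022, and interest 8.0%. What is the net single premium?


NSP = benefit * sum_{k=0}^{n-1} k_p_x * q * v^(k+1)
With constant q=0.022, v=0.925926
Sum = 0.179521
NSP = 242584 * 0.179521
= 43548.8711


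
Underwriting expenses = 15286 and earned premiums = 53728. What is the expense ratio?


Expense ratio = expenses / premiums
= 15286 / 53728
= 0.2845


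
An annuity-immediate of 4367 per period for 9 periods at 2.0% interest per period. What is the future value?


FV = PMT * ((1+i)^n - 1) / i
= 4367 * ((1.02)^9 - 1) / 0.02
= 4367 * (1.195093 - 1) / 0.02
= 42598.4624


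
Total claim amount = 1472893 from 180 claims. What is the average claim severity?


severity = total / number
= 1472893 / 180
= 8182.7389


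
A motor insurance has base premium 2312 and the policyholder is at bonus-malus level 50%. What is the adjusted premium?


adjusted = base * BM_level / 100
= 2312 * 50 / 100
= 2312 * 0.5
= 1156.0


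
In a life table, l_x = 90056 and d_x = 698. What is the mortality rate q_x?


q_x = d_x / l_x
= 698 / 90056
= 0.0078


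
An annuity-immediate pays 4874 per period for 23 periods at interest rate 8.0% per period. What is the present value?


PV = PMT * (1 - (1+i)^(-n)) / i
= 4874 * (1 - (1+0.08)^(-23)) / 0.08
= 4874 * (1 - 0.170315) / 0.08
= 4874 * 10.371059
= 50548.5413


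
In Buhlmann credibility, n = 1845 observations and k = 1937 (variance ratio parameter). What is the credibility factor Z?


Z = n / (n + k)
= 1845 / (1845 + 1937)
= 1845 / 3782
= 0.4878


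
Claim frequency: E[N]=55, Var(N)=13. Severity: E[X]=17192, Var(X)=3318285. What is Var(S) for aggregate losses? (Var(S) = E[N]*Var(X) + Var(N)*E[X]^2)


Var(S) = E[N]*Var(X) + Var(N)*E[X]^2
= 55*3318285 + 13*17192^2
= 182505675 + 3842343232
= 4.0248e+09


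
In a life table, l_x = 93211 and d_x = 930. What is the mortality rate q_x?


q_x = d_x / l_x
= 930 / 93211
= 0.01


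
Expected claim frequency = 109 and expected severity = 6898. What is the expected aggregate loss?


E[S] = E[N] * E[X]
= 109 * 6898
= 751882


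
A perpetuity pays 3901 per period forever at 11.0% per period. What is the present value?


PV = PMT / i
= 3901 / 0.11
= 35463.6364


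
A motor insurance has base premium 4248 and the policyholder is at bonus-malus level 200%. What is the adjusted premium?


adjusted = base * BM_level / 100
= 4248 * 200 / 100
= 4248 * 2.0
= 8496.0


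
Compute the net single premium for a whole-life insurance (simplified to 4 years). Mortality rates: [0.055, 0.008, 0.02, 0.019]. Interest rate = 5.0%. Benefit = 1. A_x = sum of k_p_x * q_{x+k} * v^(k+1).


v = 0.952381
Year 0: k_p_x=1.0, q=0.055, term=0.052381
Year 1: k_p_x=0.945, q=0.008, term=0.006857
Year 2: k_p_x=0.93744, q=0.02, term=0.016196
Year 3: k_p_x=0.918691, q=0.019, term=0.01436
A_x = 0.0898


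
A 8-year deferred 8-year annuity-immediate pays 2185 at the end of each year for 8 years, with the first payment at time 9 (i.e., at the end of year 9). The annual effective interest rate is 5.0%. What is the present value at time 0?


PV at time 8 of the 8-year annuity-immediate:
a_n = 2185 * (1-(1+0.05)^(-8))/0.05 = 14122.1199
Discount back 8 years to time 0:
PV = 14122.1199 * (1+0.05)^(-8)
= 14122.1199 * 0.676839
= 9558.4066


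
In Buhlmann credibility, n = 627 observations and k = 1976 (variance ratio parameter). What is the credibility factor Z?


Z = n / (n + k)
= 627 / (627 + 1976)
= 627 / 2603
= 0.2409


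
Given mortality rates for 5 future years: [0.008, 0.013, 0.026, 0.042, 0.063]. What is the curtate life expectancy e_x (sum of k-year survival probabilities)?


e_x = sum_{k=1}^{n} k_p_x
k_p_x values:
  1_p_x = 0.992
  2_p_x = 0.979104
  3_p_x = 0.953647
  4_p_x = 0.913594
  5_p_x = 0.856038
e_x = 4.6944


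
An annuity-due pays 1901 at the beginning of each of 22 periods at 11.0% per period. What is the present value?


PV_due = PMT * (1-(1+i)^(-n))/i * (1+i)
PV_immediate = 15542.08
PV_due = 15542.08 * 1.11
= 17251.7088


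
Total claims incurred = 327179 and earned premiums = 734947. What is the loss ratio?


Loss ratio = claims / premiums
= 327179 / 734947
= 0.4452


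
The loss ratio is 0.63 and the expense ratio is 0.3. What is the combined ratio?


Combined ratio = loss ratio + expense ratio
= 0.63 + 0.3
= 0.93


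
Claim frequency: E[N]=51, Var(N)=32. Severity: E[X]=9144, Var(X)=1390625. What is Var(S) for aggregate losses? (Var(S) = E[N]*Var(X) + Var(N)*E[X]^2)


Var(S) = E[N]*Var(X) + Var(N)*E[X]^2
= 51*1390625 + 32*9144^2
= 70921875 + 2675607552
= 2.7465e+09


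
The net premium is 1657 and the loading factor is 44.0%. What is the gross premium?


Gross = net * (1 + loading)
= 1657 * (1 + 0.44)
= 1657 * 1.44
= 2386.08


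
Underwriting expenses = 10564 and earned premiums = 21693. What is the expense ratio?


Expense ratio = expenses / premiums
= 10564 / 21693
= 0.487


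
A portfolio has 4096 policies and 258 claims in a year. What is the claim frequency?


frequency = claims / policies
= 258 / 4096
= 0.063


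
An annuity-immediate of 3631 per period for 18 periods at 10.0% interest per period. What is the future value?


FV = PMT * ((1+i)^n - 1) / i
= 3631 * ((1.1)^18 - 1) / 0.1
= 3631 * (5.559917 - 1) / 0.1
= 165570.5977


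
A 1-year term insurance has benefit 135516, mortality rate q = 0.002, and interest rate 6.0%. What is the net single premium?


NSP = benefit * q * v
v = 1/(1+i) = 0.943396
NSP = 135516 * 0.002 * 0.943396
= 255.6906


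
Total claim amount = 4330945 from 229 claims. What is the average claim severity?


severity = total / number
= 4330945 / 229
= 18912.4236


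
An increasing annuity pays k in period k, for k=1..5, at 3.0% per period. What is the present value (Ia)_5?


(Ia)_n = sum_{k=1}^{n} k * v^k, v = 1/(1+i)
v = 0.970874
Sum computed term by term:
(Ia)_5 = 13.4685


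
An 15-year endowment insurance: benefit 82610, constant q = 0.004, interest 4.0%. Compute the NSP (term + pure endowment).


Term component = 3583.2801
Pure endowment = 15_p_x * v^15 * benefit = 0.941651 * 0.555265 * 82610 = 43193.919
NSP = 46777.199


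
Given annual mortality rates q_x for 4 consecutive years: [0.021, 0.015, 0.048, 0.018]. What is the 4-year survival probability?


p_k = 1 - q_k for each year
Survival = product of (1 - q_k)
= 0.979 * 0.985 * 0.952 * 0.982
= 0.9015


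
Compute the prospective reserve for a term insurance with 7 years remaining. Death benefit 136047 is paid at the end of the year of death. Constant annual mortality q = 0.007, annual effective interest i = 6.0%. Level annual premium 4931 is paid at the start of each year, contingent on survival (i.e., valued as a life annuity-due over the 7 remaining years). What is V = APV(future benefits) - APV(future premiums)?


v = 1/(1+i) = 0.943396
APV(future benefits) per unit = sum_{k=0}^{6} k_p_x * q * v^(k+1) = 0.038328
APV(future benefits) = 136047 * 0.038328 = 5214.4173
Life annuity-due factor ä_{x:7} = sum_{k=0}^{6} k_p_x * v^k = 5.803963
APV(future premiums) = 4931 * 5.803963 = 28619.3419
V = 5214.4173 - 28619.3419
= -23404.9246


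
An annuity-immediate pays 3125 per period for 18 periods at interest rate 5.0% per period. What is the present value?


PV = PMT * (1 - (1+i)^(-n)) / i
= 3125 * (1 - (1+0.05)^(-18)) / 0.05
= 3125 * (1 - 0.415521) / 0.05
= 3125 * 11.689587
= 36529.9591


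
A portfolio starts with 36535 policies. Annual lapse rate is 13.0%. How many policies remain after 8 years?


remaining = initial * (1 - lapse)^years
= 36535 * (1 - 0.13)^8
= 36535 * 0.328212
= 11991.2134


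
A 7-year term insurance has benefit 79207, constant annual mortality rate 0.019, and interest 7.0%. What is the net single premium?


NSP = benefit * sum_{k=0}^{n-1} k_p_x * q * v^(k+1)
With constant q=0.019, v=0.934579
Sum = 0.097242
NSP = 79207 * 0.097242
= 7702.2403


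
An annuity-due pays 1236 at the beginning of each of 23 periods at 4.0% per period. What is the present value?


PV_due = PMT * (1-(1+i)^(-n))/i * (1+i)
PV_immediate = 18363.0563
PV_due = 18363.0563 * 1.04
= 19097.5786


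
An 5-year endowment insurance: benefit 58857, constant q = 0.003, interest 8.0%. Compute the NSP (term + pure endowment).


Term component = 701.1028
Pure endowment = 5_p_x * v^5 * benefit = 0.98509 * 0.680583 * 58857 = 39459.8233
NSP = 40160.9261


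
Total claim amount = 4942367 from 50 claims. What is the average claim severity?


severity = total / number
= 4942367 / 50
= 98847.34


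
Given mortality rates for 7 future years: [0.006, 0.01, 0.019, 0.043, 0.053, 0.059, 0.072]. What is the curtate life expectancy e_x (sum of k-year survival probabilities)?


e_x = sum_{k=1}^{n} k_p_x
k_p_x values:
  1_p_x = 0.994
  2_p_x = 0.98406
  3_p_x = 0.965363
  4_p_x = 0.923852
  5_p_x = 0.874888
  6_p_x = 0.82327
  7_p_x = 0.763994
e_x = 6.3294


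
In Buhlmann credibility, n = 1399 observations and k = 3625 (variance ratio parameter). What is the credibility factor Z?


Z = n / (n + k)
= 1399 / (1399 + 3625)
= 1399 / 5024
= 0.2785


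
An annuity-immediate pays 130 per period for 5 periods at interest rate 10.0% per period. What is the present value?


PV = PMT * (1 - (1+i)^(-n)) / i
= 130 * (1 - (1+0.1)^(-5)) / 0.1
= 130 * (1 - 0.620921) / 0.1
= 130 * 3.790787
= 492.8023


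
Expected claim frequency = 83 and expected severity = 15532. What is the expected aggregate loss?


E[S] = E[N] * E[X]
= 83 * 15532
= 1.2892e+06


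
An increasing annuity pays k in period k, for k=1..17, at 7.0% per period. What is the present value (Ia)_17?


(Ia)_n = sum_{k=1}^{n} k * v^k, v = 1/(1+i)
v = 0.934579
Sum computed term by term:
(Ia)_17 = 72.3555


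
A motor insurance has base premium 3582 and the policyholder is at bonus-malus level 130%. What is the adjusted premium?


adjusted = base * BM_level / 100
= 3582 * 130 / 100
= 3582 * 1.3
= 4656.6


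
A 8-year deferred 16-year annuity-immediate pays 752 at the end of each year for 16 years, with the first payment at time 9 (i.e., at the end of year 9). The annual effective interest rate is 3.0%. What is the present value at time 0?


PV at time 8 of the 16-year annuity-immediate:
a_n = 752 * (1-(1+0.03)^(-16))/0.03 = 9445.9487
Discount back 8 years to time 0:
PV = 9445.9487 * (1+0.03)^(-8)
= 9445.9487 * 0.789409
= 7456.7191


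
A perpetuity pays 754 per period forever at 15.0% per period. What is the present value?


PV = PMT / i
= 754 / 0.15
= 5026.6667


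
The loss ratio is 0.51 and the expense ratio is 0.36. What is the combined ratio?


Combined ratio = loss ratio + expense ratio
= 0.51 + 0.36
= 0.87


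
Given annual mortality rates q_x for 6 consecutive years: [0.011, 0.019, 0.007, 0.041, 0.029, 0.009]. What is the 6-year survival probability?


p_k = 1 - q_k for each year
Survival = product of (1 - q_k)
= 0.989 * 0.981 * 0.993 * 0.959 * 0.971 * 0.991
= 0.889


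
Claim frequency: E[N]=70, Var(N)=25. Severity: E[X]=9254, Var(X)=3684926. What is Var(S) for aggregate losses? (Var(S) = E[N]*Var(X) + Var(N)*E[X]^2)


Var(S) = E[N]*Var(X) + Var(N)*E[X]^2
= 70*3684926 + 25*9254^2
= 257944820 + 2140912900
= 2.3989e+09


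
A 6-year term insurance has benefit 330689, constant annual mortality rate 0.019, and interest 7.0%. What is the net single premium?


NSP = benefit * sum_{k=0}^{n-1} k_p_x * q * v^(k+1)
With constant q=0.019, v=0.934579
Sum = 0.086696
NSP = 330689 * 0.086696
= 28669.438


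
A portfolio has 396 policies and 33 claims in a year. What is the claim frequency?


frequency = claims / policies
= 33 / 396
= 0.0833


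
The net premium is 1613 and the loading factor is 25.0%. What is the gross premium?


Gross = net * (1 + loading)
= 1613 * (1 + 0.25)
= 1613 * 1.25
= 2016.25


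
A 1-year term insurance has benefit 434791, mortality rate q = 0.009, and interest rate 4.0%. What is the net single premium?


NSP = benefit * q * v
v = 1/(1+i) = 0.961538
NSP = 434791 * 0.009 * 0.961538
= 3762.6144


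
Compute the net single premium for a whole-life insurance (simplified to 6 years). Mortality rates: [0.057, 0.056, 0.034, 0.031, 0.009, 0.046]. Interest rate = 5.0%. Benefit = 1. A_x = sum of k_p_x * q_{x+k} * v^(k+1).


v = 0.952381
Year 0: k_p_x=1.0, q=0.057, term=0.054286
Year 1: k_p_x=0.943, q=0.056, term=0.047898
Year 2: k_p_x=0.890192, q=0.034, term=0.026145
Year 3: k_p_x=0.859925, q=0.031, term=0.021931
Year 4: k_p_x=0.833268, q=0.009, term=0.005876
Year 5: k_p_x=0.825768, q=0.046, term=0.028345
A_x = 0.1845


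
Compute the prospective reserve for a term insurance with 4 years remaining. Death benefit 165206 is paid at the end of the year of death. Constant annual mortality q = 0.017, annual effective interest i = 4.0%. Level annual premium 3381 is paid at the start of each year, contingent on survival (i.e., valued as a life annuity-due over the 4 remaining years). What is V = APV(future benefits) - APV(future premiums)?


v = 1/(1+i) = 0.961538
APV(future benefits) per unit = sum_{k=0}^{3} k_p_x * q * v^(k+1) = 0.060203
APV(future benefits) = 165206 * 0.060203 = 9945.8906
Life annuity-due factor ä_{x:4} = sum_{k=0}^{3} k_p_x * v^k = 3.683005
APV(future premiums) = 3381 * 3.683005 = 12452.239
V = 9945.8906 - 12452.239
= -2506.3485


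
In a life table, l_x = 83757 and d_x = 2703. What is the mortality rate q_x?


q_x = d_x / l_x
= 2703 / 83757
= 0.0323


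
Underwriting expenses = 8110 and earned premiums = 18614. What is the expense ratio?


Expense ratio = expenses / premiums
= 8110 / 18614
= 0.4357


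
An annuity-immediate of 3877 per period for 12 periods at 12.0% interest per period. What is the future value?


FV = PMT * ((1+i)^n - 1) / i
= 3877 * ((1.12)^12 - 1) / 0.12
= 3877 * (3.895976 - 1) / 0.12
= 93564.1577


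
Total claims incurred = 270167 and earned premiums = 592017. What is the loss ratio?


Loss ratio = claims / premiums
= 270167 / 592017
= 0.4564


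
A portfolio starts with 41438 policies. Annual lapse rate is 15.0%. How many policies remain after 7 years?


remaining = initial * (1 - lapse)^years
= 41438 * (1 - 0.15)^7
= 41438 * 0.320577
= 13284.0734


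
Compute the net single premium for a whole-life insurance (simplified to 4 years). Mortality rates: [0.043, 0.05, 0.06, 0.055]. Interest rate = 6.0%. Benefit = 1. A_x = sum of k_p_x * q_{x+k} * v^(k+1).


v = 0.943396
Year 0: k_p_x=1.0, q=0.043, term=0.040566
Year 1: k_p_x=0.957, q=0.05, term=0.042586
Year 2: k_p_x=0.90915, q=0.06, term=0.0458
Year 3: k_p_x=0.854601, q=0.055, term=0.037231
A_x = 0.1662


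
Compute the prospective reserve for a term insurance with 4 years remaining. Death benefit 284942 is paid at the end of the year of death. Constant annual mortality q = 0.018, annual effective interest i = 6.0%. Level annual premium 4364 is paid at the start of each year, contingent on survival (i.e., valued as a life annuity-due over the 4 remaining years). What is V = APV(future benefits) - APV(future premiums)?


v = 1/(1+i) = 0.943396
APV(future benefits) per unit = sum_{k=0}^{3} k_p_x * q * v^(k+1) = 0.060788
APV(future benefits) = 284942 * 0.060788 = 17321.1186
Life annuity-due factor ä_{x:4} = sum_{k=0}^{3} k_p_x * v^k = 3.579751
APV(future premiums) = 4364 * 3.579751 = 15622.0337
V = 17321.1186 - 15622.0337
= 1699.0849


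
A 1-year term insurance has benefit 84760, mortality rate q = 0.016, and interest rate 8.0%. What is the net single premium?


NSP = benefit * q * v
v = 1/(1+i) = 0.925926
NSP = 84760 * 0.016 * 0.925926
= 1255.7037


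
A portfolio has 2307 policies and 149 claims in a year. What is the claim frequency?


frequency = claims / policies
= 149 / 2307
= 0.0646


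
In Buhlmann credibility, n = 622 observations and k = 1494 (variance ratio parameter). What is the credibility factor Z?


Z = n / (n + k)
= 622 / (622 + 1494)
= 622 / 2116
= 0.294


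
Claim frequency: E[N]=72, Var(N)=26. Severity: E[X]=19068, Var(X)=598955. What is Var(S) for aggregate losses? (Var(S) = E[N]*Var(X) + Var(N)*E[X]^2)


Var(S) = E[N]*Var(X) + Var(N)*E[X]^2
= 72*598955 + 26*19068^2
= 43124760 + 9453304224
= 9.4964e+09


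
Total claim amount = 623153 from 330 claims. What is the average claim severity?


severity = total / number
= 623153 / 330
= 1888.3424


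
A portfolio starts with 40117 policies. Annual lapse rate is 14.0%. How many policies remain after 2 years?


remaining = initial * (1 - lapse)^years
= 40117 * (1 - 0.14)^2
= 40117 * 0.7396
= 29670.5332


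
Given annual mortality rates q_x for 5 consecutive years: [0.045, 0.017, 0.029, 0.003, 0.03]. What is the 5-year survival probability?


p_k = 1 - q_k for each year
Survival = product of (1 - q_k)
= 0.955 * 0.983 * 0.971 * 0.997 * 0.97
= 0.8815


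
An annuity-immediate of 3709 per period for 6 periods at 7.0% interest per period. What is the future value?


FV = PMT * ((1+i)^n - 1) / i
= 3709 * ((1.07)^6 - 1) / 0.07
= 3709 * (1.50073 - 1) / 0.07
= 26531.5554


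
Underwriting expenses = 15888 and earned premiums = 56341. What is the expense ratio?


Expense ratio = expenses / premiums
= 15888 / 56341
= 0.282


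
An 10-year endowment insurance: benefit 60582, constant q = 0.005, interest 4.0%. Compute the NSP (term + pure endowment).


Term component = 2406.2098
Pure endowment = 10_p_x * v^10 * benefit = 0.95111 * 0.675564 * 60582 = 38926.1114
NSP = 41332.3212


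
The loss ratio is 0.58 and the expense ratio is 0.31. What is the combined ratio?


Combined ratio = loss ratio + expense ratio
= 0.58 + 0.31
= 0.89


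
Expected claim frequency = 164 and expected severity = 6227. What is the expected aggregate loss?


E[S] = E[N] * E[X]
= 164 * 6227
= 1.0212e+06


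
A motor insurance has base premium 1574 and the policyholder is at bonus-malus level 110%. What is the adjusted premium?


adjusted = base * BM_level / 100
= 1574 * 110 / 100
= 1574 * 1.1
= 1731.4


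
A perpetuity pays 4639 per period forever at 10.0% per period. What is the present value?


PV = PMT / i
= 4639 / 0.1
= 46390.0


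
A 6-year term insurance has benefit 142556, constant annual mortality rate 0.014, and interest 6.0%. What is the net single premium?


NSP = benefit * sum_{k=0}^{n-1} k_p_x * q * v^(k+1)
With constant q=0.014, v=0.943396
Sum = 0.066637
NSP = 142556 * 0.066637
= 9499.4422


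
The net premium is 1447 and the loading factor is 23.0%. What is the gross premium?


Gross = net * (1 + loading)
= 1447 * (1 + 0.23)
= 1447 * 1.23
= 1779.81


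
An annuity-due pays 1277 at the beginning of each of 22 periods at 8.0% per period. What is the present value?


PV_due = PMT * (1-(1+i)^(-n))/i * (1+i)
PV_immediate = 13026.3497
PV_due = 13026.3497 * 1.08
= 14068.4576


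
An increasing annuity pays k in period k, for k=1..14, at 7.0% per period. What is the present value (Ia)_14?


(Ia)_n = sum_{k=1}^{n} k * v^k, v = 1/(1+i)
v = 0.934579
Sum computed term by term:
(Ia)_14 = 56.1173


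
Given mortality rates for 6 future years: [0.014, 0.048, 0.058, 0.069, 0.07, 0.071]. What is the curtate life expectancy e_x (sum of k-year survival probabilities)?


e_x = sum_{k=1}^{n} k_p_x
k_p_x values:
  1_p_x = 0.986
  2_p_x = 0.938672
  3_p_x = 0.884229
  4_p_x = 0.823217
  5_p_x = 0.765592
  6_p_x = 0.711235
e_x = 5.1089


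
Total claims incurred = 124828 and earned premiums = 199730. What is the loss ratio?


Loss ratio = claims / premiums
= 124828 / 199730
= 0.625


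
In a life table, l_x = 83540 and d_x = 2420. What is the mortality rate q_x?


q_x = d_x / l_x
= 2420 / 83540
= 0.029


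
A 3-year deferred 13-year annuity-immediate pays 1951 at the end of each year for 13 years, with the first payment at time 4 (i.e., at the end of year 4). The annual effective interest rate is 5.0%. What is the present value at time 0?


PV at time 3 of the 13-year annuity-immediate:
a_n = 1951 * (1-(1+0.05)^(-13))/0.05 = 18326.8609
Discount back 3 years to time 0:
PV = 18326.8609 * (1+0.05)^(-3)
= 18326.8609 * 0.863838
= 15831.4315


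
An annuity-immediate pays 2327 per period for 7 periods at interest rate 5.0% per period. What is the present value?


PV = PMT * (1 - (1+i)^(-n)) / i
= 2327 * (1 - (1+0.05)^(-7)) / 0.05
= 2327 * (1 - 0.710681) / 0.05
= 2327 * 5.786373
= 13464.8909


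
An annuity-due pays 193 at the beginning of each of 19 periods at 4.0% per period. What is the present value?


PV_due = PMT * (1-(1+i)^(-n))/i * (1+i)
PV_immediate = 2534.8503
PV_due = 2534.8503 * 1.04
= 2636.2443


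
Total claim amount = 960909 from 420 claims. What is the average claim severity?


severity = total / number
= 960909 / 420
= 2287.8786


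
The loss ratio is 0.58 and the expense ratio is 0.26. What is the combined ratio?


Combined ratio = loss ratio + expense ratio
= 0.58 + 0.26
= 0.84


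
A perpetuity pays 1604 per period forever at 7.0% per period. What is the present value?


PV = PMT / i
= 1604 / 0.07
= 22914.2857


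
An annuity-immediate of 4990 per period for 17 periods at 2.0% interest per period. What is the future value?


FV = PMT * ((1+i)^n - 1) / i
= 4990 * ((1.02)^17 - 1) / 0.02
= 4990 * (1.400241 - 1) / 0.02
= 99860.2341


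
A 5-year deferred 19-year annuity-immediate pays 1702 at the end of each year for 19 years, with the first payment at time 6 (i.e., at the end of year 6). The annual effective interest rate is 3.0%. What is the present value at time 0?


PV at time 5 of the 19-year annuity-immediate:
a_n = 1702 * (1-(1+0.03)^(-19))/0.03 = 24379.1061
Discount back 5 years to time 0:
PV = 24379.1061 * (1+0.03)^(-5)
= 24379.1061 * 0.862609
= 21029.6311


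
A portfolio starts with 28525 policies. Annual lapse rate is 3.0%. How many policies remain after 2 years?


remaining = initial * (1 - lapse)^years
= 28525 * (1 - 0.03)^2
= 28525 * 0.9409
= 26839.1725


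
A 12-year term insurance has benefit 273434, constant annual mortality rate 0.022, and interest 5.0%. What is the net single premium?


NSP = benefit * sum_{k=0}^{n-1} k_p_x * q * v^(k+1)
With constant q=0.022, v=0.952381
Sum = 0.175273
NSP = 273434 * 0.175273
= 47925.7136


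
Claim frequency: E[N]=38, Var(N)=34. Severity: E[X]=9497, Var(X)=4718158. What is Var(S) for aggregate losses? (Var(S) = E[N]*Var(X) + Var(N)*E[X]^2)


Var(S) = E[N]*Var(X) + Var(N)*E[X]^2
= 38*4718158 + 34*9497^2
= 179290004 + 3066562306
= 3.2459e+09


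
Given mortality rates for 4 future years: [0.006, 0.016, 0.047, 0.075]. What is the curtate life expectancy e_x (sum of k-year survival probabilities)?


e_x = sum_{k=1}^{n} k_p_x
k_p_x values:
  1_p_x = 0.994
  2_p_x = 0.978096
  3_p_x = 0.932125
  4_p_x = 0.862216
e_x = 3.7664


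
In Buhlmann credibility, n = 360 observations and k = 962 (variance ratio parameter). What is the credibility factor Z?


Z = n / (n + k)
= 360 / (360 + 962)
= 360 / 1322
= 0.2723


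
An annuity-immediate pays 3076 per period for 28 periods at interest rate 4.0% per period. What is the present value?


PV = PMT * (1 - (1+i)^(-n)) / i
= 3076 * (1 - (1+0.04)^(-28)) / 0.04
= 3076 * (1 - 0.333477) / 0.04
= 3076 * 16.663063
= 51255.5825


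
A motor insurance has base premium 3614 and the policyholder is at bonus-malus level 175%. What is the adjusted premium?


adjusted = base * BM_level / 100
= 3614 * 175 / 100
= 3614 * 1.75
= 6324.5


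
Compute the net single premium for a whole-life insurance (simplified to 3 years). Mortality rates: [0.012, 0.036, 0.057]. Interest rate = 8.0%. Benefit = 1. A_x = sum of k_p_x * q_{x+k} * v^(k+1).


v = 0.925926
Year 0: k_p_x=1.0, q=0.012, term=0.011111
Year 1: k_p_x=0.988, q=0.036, term=0.030494
Year 2: k_p_x=0.952432, q=0.057, term=0.043096
A_x = 0.0847


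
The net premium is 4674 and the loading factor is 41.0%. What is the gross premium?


Gross = net * (1 + loading)
= 4674 * (1 + 0.41)
= 4674 * 1.41
= 6590.34


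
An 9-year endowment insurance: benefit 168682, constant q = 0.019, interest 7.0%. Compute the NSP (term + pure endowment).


Term component = 19529.1628
Pure endowment = 9_p_x * v^9 * benefit = 0.841436 * 0.543934 * 168682 = 77203.2901
NSP = 96732.4529


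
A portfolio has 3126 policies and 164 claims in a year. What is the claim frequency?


frequency = claims / policies
= 164 / 3126
= 0.0525


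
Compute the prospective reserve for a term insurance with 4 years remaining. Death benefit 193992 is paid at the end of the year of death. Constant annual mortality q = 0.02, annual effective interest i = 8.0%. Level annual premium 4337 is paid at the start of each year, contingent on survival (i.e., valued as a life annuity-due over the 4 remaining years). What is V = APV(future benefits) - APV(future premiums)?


v = 1/(1+i) = 0.925926
APV(future benefits) per unit = sum_{k=0}^{3} k_p_x * q * v^(k+1) = 0.064406
APV(future benefits) = 193992 * 0.064406 = 12494.3212
Life annuity-due factor ä_{x:4} = sum_{k=0}^{3} k_p_x * v^k = 3.477944
APV(future premiums) = 4337 * 3.477944 = 15083.8438
V = 12494.3212 - 15083.8438
= -2589.5226


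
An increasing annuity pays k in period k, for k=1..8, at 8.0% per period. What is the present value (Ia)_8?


(Ia)_n = sum_{k=1}^{n} k * v^k, v = 1/(1+i)
v = 0.925926
Sum computed term by term:
(Ia)_8 = 23.5527


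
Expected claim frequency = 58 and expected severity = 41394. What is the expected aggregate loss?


E[S] = E[N] * E[X]
= 58 * 41394
= 2.4009e+06


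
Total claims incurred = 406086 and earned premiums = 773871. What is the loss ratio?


Loss ratio = claims / premiums
= 406086 / 773871
= 0.5247


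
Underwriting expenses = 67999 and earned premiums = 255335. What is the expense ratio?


Expense ratio = expenses / premiums
= 67999 / 255335
= 0.2663


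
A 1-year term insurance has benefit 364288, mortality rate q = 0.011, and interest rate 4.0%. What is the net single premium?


NSP = benefit * q * v
v = 1/(1+i) = 0.961538
NSP = 364288 * 0.011 * 0.961538
= 3853.0462


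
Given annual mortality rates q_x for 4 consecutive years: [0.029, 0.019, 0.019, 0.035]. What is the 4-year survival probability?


p_k = 1 - q_k for each year
Survival = product of (1 - q_k)
= 0.971 * 0.981 * 0.981 * 0.965
= 0.9017


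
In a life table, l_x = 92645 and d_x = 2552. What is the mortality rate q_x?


q_x = d_x / l_x
= 2552 / 92645
= 0.0275


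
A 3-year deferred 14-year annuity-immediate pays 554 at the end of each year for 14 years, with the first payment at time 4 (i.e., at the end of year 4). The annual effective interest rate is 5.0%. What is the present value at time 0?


PV at time 3 of the 14-year annuity-immediate:
a_n = 554 * (1-(1+0.05)^(-14))/0.05 = 5483.8471
Discount back 3 years to time 0:
PV = 5483.8471 * (1+0.05)^(-3)
= 5483.8471 * 0.863838
= 4737.1533


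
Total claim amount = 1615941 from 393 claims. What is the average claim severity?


severity = total / number
= 1615941 / 393
= 4111.8092


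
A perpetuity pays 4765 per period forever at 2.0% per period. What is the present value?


PV = PMT / i
= 4765 / 0.02
= 238250.0


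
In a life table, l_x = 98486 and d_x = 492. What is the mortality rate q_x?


q_x = d_x / l_x
= 492 / 98486
= 0.005


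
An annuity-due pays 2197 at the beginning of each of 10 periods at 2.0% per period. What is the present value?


PV_due = PMT * (1-(1+i)^(-n))/i * (1+i)
PV_immediate = 19734.7393
PV_due = 19734.7393 * 1.02
= 20129.434


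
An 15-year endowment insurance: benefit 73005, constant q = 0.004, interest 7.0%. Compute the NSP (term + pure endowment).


Term component = 2599.3815
Pure endowment = 15_p_x * v^15 * benefit = 0.941651 * 0.362446 * 73005 = 24916.4414
NSP = 27515.823


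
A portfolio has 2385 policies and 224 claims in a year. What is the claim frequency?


frequency = claims / policies
= 224 / 2385
= 0.0939


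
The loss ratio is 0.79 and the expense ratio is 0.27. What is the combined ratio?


Combined ratio = loss ratio + expense ratio
= 0.79 + 0.27
= 1.06


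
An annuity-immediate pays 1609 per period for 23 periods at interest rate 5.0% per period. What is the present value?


PV = PMT * (1 - (1+i)^(-n)) / i
= 1609 * (1 - (1+0.05)^(-23)) / 0.05
= 1609 * (1 - 0.325571) / 0.05
= 1609 * 13.488574
= 21703.1154


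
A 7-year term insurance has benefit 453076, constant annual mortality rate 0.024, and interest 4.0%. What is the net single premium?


NSP = benefit * sum_{k=0}^{n-1} k_p_x * q * v^(k+1)
With constant q=0.024, v=0.961538
Sum = 0.134593
NSP = 453076 * 0.134593
= 60980.9816


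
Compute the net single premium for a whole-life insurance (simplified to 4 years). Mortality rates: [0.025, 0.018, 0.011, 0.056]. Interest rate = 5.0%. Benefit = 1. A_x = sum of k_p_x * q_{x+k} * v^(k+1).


v = 0.952381
Year 0: k_p_x=1.0, q=0.025, term=0.02381
Year 1: k_p_x=0.975, q=0.018, term=0.015918
Year 2: k_p_x=0.95745, q=0.011, term=0.009098
Year 3: k_p_x=0.946918, q=0.056, term=0.043626
A_x = 0.0925


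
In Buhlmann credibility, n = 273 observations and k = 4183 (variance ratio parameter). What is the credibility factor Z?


Z = n / (n + k)
= 273 / (273 + 4183)
= 273 / 4456
= 0.0613


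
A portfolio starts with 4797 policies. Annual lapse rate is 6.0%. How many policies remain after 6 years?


remaining = initial * (1 - lapse)^years
= 4797 * (1 - 0.06)^6
= 4797 * 0.68987
= 3309.3053


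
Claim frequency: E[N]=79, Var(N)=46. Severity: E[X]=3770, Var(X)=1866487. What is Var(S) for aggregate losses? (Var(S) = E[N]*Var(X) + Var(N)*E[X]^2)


Var(S) = E[N]*Var(X) + Var(N)*E[X]^2
= 79*1866487 + 46*3770^2
= 147452473 + 653793400
= 8.0125e+08


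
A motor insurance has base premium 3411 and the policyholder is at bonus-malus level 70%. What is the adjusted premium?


adjusted = base * BM_level / 100
= 3411 * 70 / 100
= 3411 * 0.7
= 2387.7


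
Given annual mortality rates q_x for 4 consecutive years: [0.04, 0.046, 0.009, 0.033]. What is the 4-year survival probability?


p_k = 1 - q_k for each year
Survival = product of (1 - q_k)
= 0.96 * 0.954 * 0.991 * 0.967
= 0.8776


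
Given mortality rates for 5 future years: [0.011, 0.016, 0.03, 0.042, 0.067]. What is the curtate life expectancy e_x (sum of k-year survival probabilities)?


e_x = sum_{k=1}^{n} k_p_x
k_p_x values:
  1_p_x = 0.989
  2_p_x = 0.973176
  3_p_x = 0.943981
  4_p_x = 0.904334
  5_p_x = 0.843743
e_x = 4.6542


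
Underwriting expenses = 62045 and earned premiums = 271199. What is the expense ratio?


Expense ratio = expenses / premiums
= 62045 / 271199
= 0.2288


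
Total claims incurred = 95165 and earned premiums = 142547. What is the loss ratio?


Loss ratio = claims / premiums
= 95165 / 142547
= 0.6676


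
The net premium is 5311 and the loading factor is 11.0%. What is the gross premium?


Gross = net * (1 + loading)
= 5311 * (1 + 0.11)
= 5311 * 1.11
= 5895.21


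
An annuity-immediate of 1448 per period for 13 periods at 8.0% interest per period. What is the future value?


FV = PMT * ((1+i)^n - 1) / i
= 1448 * ((1.08)^13 - 1) / 0.08
= 1448 * (2.719624 - 1) / 0.08
= 31125.1894


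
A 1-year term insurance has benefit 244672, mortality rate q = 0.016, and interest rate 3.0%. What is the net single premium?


NSP = benefit * q * v
v = 1/(1+i) = 0.970874
NSP = 244672 * 0.016 * 0.970874
= 3800.7301


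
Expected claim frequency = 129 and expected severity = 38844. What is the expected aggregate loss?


E[S] = E[N] * E[X]
= 129 * 38844
= 5.0109e+06


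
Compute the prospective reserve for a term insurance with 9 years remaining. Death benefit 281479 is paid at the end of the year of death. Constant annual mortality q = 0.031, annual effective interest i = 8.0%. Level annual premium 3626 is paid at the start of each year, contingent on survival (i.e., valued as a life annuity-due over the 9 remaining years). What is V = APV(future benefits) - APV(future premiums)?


v = 1/(1+i) = 0.925926
APV(future benefits) per unit = sum_{k=0}^{8} k_p_x * q * v^(k+1) = 0.174049
APV(future benefits) = 281479 * 0.174049 = 48991.2622
Life annuity-due factor ä_{x:9} = sum_{k=0}^{8} k_p_x * v^k = 6.063658
APV(future premiums) = 3626 * 6.063658 = 21986.8235
V = 48991.2622 - 21986.8235
= 27004.4387


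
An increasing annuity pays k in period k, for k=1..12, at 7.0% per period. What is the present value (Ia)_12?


(Ia)_n = sum_{k=1}^{n} k * v^k, v = 1/(1+i)
v = 0.934579
Sum computed term by term:
(Ia)_12 = 45.2933


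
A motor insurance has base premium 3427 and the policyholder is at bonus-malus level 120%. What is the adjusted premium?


adjusted = base * BM_level / 100
= 3427 * 120 / 100
= 3427 * 1.2
= 4112.4


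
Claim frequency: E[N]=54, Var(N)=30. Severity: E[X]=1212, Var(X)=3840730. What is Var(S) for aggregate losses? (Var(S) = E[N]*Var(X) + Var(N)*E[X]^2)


Var(S) = E[N]*Var(X) + Var(N)*E[X]^2
= 54*3840730 + 30*1212^2
= 207399420 + 44068320
= 2.5147e+08


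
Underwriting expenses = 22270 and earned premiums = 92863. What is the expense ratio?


Expense ratio = expenses / premiums
= 22270 / 92863
= 0.2398


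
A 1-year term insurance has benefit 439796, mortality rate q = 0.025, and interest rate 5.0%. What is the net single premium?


NSP = benefit * q * v
v = 1/(1+i) = 0.952381
NSP = 439796 * 0.025 * 0.952381
= 10471.3333


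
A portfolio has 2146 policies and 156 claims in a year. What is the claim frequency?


frequency = claims / policies
= 156 / 2146
= 0.0727


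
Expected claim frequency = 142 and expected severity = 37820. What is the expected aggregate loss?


E[S] = E[N] * E[X]
= 142 * 37820
= 5.3704e+06


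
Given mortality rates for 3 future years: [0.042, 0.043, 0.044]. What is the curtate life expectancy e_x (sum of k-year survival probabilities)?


e_x = sum_{k=1}^{n} k_p_x
k_p_x values:
  1_p_x = 0.958
  2_p_x = 0.916806
  3_p_x = 0.876467
e_x = 2.7513


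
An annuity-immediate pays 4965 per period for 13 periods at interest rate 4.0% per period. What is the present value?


PV = PMT * (1 - (1+i)^(-n)) / i
= 4965 * (1 - (1+0.04)^(-13)) / 0.04
= 4965 * (1 - 0.600574) / 0.04
= 4965 * 9.985648
= 49578.7416


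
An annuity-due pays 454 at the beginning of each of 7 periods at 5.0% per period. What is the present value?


PV_due = PMT * (1-(1+i)^(-n))/i * (1+i)
PV_immediate = 2627.0135
PV_due = 2627.0135 * 1.05
= 2758.3642


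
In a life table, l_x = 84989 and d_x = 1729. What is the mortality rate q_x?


q_x = d_x / l_x
= 1729 / 84989
= 0.0203


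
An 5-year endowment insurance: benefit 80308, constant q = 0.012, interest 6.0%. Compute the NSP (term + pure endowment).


Term component = 3968.7424
Pure endowment = 5_p_x * v^5 * benefit = 0.941423 * 0.747258 * 80308 = 56495.5456
NSP = 60464.288


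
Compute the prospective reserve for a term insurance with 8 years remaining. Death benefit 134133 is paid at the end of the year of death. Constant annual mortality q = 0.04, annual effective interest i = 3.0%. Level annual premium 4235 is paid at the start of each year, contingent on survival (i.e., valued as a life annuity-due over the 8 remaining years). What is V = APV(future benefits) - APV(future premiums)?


v = 1/(1+i) = 0.970874
APV(future benefits) per unit = sum_{k=0}^{7} k_p_x * q * v^(k+1) = 0.246016
APV(future benefits) = 134133 * 0.246016 = 32998.8952
Life annuity-due factor ä_{x:8} = sum_{k=0}^{7} k_p_x * v^k = 6.334918
APV(future premiums) = 4235 * 6.334918 = 26828.3775
V = 32998.8952 - 26828.3775
= 6170.5176
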